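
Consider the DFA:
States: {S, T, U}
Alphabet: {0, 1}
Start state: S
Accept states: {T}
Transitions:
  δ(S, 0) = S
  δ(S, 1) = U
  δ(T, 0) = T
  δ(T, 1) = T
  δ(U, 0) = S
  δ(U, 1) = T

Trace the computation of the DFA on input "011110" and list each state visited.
read '0': S → S
  read '1': S → U
  read '1': U → T
  read '1': T → T
  read '1': T → T
  read '0': T → T
S -> S -> U -> T -> T -> T -> T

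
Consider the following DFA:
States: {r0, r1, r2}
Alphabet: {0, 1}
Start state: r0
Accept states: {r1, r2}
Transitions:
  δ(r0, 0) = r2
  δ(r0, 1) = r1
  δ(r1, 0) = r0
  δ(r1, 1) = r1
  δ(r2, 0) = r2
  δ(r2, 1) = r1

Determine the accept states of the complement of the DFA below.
Complement accept states = All states \ Original accept states
= {r0, r1, r2} \ {r1, r2}
{r0}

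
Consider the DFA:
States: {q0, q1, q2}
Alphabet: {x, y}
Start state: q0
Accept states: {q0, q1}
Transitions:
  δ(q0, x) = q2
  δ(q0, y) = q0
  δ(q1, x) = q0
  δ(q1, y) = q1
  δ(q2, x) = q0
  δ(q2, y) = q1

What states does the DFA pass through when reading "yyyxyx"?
read 'y': q0 → q0
  read 'y': q0 → q0
  read 'y': q0 → q0
  read 'x': q0 → q2
  read 'y': q2 → q1
  read 'x': q1 → q0
q0 -> q0 -> q0 -> q0 -> q2 -> q1 -> q0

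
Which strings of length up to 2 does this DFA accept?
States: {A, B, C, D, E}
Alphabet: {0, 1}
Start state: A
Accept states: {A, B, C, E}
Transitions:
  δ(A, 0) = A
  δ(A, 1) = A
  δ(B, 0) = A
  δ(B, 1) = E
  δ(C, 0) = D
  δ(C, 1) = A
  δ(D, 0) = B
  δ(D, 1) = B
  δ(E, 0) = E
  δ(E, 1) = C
ε, 0, 1, 00, 01, 10, 11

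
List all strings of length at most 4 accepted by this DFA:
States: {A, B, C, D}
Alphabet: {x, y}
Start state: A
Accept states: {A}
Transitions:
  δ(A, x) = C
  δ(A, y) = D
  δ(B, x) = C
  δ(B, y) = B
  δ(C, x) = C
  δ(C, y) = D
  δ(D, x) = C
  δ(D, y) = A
ε, yy, xyy, xxyy, yxyy, yyyy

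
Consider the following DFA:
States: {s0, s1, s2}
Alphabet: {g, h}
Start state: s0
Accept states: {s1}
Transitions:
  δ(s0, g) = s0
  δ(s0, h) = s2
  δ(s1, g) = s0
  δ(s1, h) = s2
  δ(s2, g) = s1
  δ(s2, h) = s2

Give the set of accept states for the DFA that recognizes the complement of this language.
Complement accept states = All states \ Original accept states
= {s0, s1, s2} \ {s1}
{s0, s2}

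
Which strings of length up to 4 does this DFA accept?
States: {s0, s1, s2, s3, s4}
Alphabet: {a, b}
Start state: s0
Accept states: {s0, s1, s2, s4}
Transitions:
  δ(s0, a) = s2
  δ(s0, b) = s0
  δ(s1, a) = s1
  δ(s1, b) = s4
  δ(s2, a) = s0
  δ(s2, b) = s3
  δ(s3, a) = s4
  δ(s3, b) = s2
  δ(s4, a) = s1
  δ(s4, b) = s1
ε, a, b, aa, ba, bb, aaa, aab, aba, abb, baa, bba, bbb, aaaa, aaba, aabb, abaa, abab, abba, baaa, baab, baba, babb, bbaa, bbba, bbbb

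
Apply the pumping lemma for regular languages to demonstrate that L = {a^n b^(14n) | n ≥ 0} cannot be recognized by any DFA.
Assume L is regular with pumping length p. Idea: pumping the a-block breaks the 1:14 ratio.
Choose s = a^p b^(14p) (length 15p ≥ p). By the pumping lemma, s = xyz with |xy| ≤ p, |y| > 0, so y = a^k with k ≥ 1. Then xy²z = a^(p+k) b^(14p). For this to be in L we would need 14p = 14(p+k), i.e. 14k = 0, contradicting k ≥ 1. So xy²z ∉ L.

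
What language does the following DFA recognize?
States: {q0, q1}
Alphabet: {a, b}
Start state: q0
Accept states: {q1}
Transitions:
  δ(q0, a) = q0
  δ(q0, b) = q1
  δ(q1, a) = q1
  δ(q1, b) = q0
Testing a few strings:
  'bbb' → accept
  'aba' → accept
  'ba' → accept
  'b' → accept
State roles: q0=even number of b's so far; q1=odd number of b's so far
All strings over {a,b} with an odd number of b's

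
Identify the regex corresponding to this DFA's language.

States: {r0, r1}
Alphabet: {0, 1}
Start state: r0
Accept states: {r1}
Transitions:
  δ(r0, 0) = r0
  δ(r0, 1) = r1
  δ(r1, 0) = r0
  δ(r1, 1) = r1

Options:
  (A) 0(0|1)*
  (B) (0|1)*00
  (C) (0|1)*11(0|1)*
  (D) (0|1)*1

Check each option against the DFA on short strings; one disagreement eliminates an option:
  (A) 0(0|1)*: on '0' the DFA goes r0 → r0 and rejects (r0 ∉ Accept), but the regex matches it → eliminate
  (B) (0|1)*00: on '1' the DFA goes r0 → r1 and accepts (r1 ∈ Accept), but the regex does not match it → eliminate
  (C) (0|1)*11(0|1)*: on '1' the DFA goes r0 → r1 and accepts (r1 ∈ Accept), but the regex does not match it → eliminate
  (D) (0|1)*1: agrees with the DFA on every string of length ≤ 6
Only (D) is consistent with the DFA.
(D) (0|1)*1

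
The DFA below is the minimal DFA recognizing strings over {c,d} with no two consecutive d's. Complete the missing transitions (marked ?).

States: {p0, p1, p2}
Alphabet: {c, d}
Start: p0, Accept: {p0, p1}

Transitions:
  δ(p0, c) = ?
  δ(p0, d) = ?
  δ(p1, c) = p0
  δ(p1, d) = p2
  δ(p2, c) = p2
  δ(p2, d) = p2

From the language and accept set, identify what each state tracks — p0: last symbol not d (ok); p1: last symbol d (ok); p2: saw dd (dead).
Each missing δ(q, a) is the state matching the new tracked value after reading a.
δ(p0, c) = p0; δ(p0, d) = p1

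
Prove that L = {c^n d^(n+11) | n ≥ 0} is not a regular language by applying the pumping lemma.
Assume L is regular with pumping length p. Idea: pumping the c-block breaks the fixed offset of 11.
Choose s = c^p d^(p+11) ∈ L. By the pumping lemma, s = xyz with |xy| ≤ p, |y| > 0, so y = c^k with k ≥ 1. Then xy²z = c^(p+k) d^(p+11). For this to be in L we would need p+11 = (p+k)+11, i.e. k = 0, contradicting k ≥ 1. So xy²z ∉ L.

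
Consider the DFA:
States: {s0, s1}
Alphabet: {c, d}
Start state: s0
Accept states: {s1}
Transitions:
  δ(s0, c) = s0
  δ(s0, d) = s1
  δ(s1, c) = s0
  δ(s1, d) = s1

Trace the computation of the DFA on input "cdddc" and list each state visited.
read 'c': s0 → s0
  read 'd': s0 → s1
  read 'd': s1 → s1
  read 'd': s1 → s1
  read 'c': s1 → s0
s0 -> s0 -> s1 -> s1 -> s1 -> s0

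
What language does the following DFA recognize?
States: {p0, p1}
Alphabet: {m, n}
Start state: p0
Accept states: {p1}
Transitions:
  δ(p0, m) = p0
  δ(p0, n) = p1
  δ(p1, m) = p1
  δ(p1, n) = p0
Testing a few strings:
  'n' → accept
  'm' → reject
  'nm' → accept
  'nnm' → reject
State roles: p0=even number of n's so far; p1=odd number of n's so far
All strings over {m,n} with an odd number of n's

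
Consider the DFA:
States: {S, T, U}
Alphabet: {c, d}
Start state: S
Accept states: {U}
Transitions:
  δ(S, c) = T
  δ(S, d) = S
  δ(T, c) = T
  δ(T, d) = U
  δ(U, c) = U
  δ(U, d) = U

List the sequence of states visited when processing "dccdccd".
read 'd': S → S
  read 'c': S → T
  read 'c': T → T
  read 'd': T → U
  read 'c': U → U
  read 'c': U → U
  read 'd': U → U
S -> S -> T -> T -> U -> U -> U -> U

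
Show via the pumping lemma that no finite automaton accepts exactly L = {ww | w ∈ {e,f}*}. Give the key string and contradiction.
Assume L is regular with pumping length p. Idea: pumping the leading e-block breaks the equality of the two halves.
Choose s = e^p f e^p f ∈ L (with w = e^p f). |s| = 2p+2 ≥ p. By the pumping lemma, s = xyz with |xy| ≤ p, |y| > 0, so y = e^k with k ≥ 1, in the first e-block. Then xy²z = e^(p+k) f e^p f, of length 2p+2+k. If k is odd this length is odd, so it cannot be of the form ww. If k is even, each half has length p+1+k/2 ≤ p+k, so the first half lies entirely inside the leading e-block and contains no f, while the second half ends in f; the halves differ. Either way xy²z ∉ L.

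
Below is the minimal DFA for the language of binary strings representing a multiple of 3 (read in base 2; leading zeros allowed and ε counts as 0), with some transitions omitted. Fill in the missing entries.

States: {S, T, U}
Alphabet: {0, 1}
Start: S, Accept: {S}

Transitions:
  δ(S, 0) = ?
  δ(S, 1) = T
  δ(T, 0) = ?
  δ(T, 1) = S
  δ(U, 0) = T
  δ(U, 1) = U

From the language and accept set, identify what each state tracks — S: value ≡ 0 (mod 3); T: value ≡ 1 (mod 3); U: value ≡ 2 (mod 3).
Each missing δ(q, a) is the state matching the new tracked value after reading a.
δ(S, 0) = S; δ(T, 0) = U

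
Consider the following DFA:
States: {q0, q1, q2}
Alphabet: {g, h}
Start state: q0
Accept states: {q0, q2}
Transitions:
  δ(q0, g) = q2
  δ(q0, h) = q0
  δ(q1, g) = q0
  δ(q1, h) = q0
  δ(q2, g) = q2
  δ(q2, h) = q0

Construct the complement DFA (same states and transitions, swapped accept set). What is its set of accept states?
Complement accept states = All states \ Original accept states
= {q0, q1, q2} \ {q0, q2}
{q1}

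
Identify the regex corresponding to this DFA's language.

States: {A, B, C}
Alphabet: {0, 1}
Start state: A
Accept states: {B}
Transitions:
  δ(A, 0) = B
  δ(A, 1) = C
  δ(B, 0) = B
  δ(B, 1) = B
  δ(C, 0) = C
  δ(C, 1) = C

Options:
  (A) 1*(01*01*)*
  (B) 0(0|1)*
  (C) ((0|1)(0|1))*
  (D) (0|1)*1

Check each option against the DFA on short strings; one disagreement eliminates an option:
  (A) 1*(01*01*)*: on ε the DFA stays in A and rejects (A ∉ Accept), but the regex matches it → eliminate
  (B) 0(0|1)*: agrees with the DFA on every string of length ≤ 6
  (C) ((0|1)(0|1))*: on ε the DFA stays in A and rejects (A ∉ Accept), but the regex matches it → eliminate
  (D) (0|1)*1: on '0' the DFA goes A → B and accepts (B ∈ Accept), but the regex does not match it → eliminate
Only (B) is consistent with the DFA.
(B) 0(0|1)*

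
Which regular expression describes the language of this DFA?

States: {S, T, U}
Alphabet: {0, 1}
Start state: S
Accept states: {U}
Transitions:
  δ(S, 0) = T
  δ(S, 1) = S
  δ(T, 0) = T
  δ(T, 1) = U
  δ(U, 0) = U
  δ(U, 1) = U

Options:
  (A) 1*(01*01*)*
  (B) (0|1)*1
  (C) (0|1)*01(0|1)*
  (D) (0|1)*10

Check each option against the DFA on short strings; one disagreement eliminates an option:
  (A) 1*(01*01*)*: on ε the DFA stays in S and rejects (S ∉ Accept), but the regex matches it → eliminate
  (B) (0|1)*1: on '1' the DFA goes S → S and rejects (S ∉ Accept), but the regex matches it → eliminate
  (C) (0|1)*01(0|1)*: agrees with the DFA on every string of length ≤ 6
  (D) (0|1)*10: on '01' the DFA goes S → T → U and accepts (U ∈ Accept), but the regex does not match it → eliminate
Only (C) is consistent with the DFA.
(C) (0|1)*01(0|1)*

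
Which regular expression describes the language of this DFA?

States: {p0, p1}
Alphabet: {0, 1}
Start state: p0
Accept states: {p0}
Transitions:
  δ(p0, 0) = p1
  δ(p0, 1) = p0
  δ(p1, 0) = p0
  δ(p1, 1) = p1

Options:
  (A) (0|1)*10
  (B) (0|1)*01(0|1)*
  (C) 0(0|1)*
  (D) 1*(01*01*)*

Check each option against the DFA on short strings; one disagreement eliminates an option:
  (A) (0|1)*10: on ε the DFA stays in p0 and accepts (p0 ∈ Accept), but the regex does not match it → eliminate
  (B) (0|1)*01(0|1)*: on ε the DFA stays in p0 and accepts (p0 ∈ Accept), but the regex does not match it → eliminate
  (C) 0(0|1)*: on ε the DFA stays in p0 and accepts (p0 ∈ Accept), but the regex does not match it → eliminate
  (D) 1*(01*01*)*: agrees with the DFA on every string of length ≤ 6
Only (D) is consistent with the DFA.
(D) 1*(01*01*)*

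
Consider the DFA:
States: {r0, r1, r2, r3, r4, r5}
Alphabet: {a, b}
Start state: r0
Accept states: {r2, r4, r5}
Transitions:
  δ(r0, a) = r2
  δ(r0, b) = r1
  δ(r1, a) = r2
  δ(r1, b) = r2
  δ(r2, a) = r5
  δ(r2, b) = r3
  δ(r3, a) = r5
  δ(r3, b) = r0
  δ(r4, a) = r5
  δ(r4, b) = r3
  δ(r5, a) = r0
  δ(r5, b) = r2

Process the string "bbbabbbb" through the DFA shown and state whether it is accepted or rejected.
Processing string "bbbabbbb":
  r0 --b--> r1
  r1 --b--> r2
  r2 --b--> r3
  r3 --a--> r5
  r5 --b--> r2
  r2 --b--> r3
  r3 --b--> r0
  r0 --b--> r1
Final state: r1
Accept states: {r2, r4, r5}
No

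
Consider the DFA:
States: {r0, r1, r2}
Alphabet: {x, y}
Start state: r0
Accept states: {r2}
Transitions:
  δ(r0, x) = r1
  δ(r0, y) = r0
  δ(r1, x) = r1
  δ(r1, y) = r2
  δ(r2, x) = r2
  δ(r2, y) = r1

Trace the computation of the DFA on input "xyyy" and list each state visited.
read 'x': r0 → r1
  read 'y': r1 → r2
  read 'y': r2 → r1
  read 'y': r1 → r2
r0 -> r1 -> r2 -> r1 -> r2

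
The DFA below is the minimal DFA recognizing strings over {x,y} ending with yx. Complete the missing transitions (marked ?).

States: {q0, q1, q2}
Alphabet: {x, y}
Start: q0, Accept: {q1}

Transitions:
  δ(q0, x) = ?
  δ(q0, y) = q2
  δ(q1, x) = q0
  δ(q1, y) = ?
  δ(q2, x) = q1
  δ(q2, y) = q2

From the language and accept set, identify what each state tracks — q0: no suffix match; q1: suffix is yx; q2: one trailing y.
Each missing δ(q, a) is the state matching the new tracked value after reading a.
δ(q0, x) = q0; δ(q1, y) = q2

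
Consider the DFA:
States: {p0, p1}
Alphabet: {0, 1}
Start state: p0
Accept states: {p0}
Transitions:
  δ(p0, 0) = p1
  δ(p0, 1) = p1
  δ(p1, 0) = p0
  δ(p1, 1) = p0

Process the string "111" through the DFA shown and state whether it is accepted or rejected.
Processing string "111":
  p0 --1--> p1
  p1 --1--> p0
  p0 --1--> p1
Final state: p1
Accept states: {p0}
No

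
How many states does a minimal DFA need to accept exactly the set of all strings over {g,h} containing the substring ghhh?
By Myhill–Nerode, count the distinguishable equivalence classes: 5 classes — one per longest suffix of the input that is a prefix of 'ghhh' (lengths 0 through 3), plus an absorbing 'already seen ghhh' class.
5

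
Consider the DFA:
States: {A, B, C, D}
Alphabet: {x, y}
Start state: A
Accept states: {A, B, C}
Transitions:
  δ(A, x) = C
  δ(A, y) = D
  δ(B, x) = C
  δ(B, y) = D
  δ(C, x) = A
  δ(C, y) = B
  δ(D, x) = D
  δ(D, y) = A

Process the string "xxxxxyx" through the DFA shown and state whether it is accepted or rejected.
Processing string "xxxxxyx":
  A --x--> C
  C --x--> A
  A --x--> C
  C --x--> A
  A --x--> C
  C --y--> B
  B --x--> C
Final state: C
Accept states: {A, B, C}
Yes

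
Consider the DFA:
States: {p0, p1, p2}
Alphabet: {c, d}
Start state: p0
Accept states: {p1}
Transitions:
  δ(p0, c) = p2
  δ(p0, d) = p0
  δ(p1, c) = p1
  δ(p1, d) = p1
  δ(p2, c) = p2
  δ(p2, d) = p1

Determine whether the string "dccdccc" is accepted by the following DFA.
Processing string "dccdccc":
  p0 --d--> p0
  p0 --c--> p2
  p2 --c--> p2
  p2 --d--> p1
  p1 --c--> p1
  p1 --c--> p1
  p1 --c--> p1
Final state: p1
Accept states: {p1}
Yes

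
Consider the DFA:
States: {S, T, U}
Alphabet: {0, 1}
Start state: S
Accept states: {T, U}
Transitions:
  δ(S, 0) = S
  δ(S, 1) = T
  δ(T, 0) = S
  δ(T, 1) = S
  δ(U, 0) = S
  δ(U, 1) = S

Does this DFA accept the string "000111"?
Processing string "000111":
  S --0--> S
  S --0--> S
  S --0--> S
  S --1--> T
  T --1--> S
  S --1--> T
Final state: T
Accept states: {T, U}
Yes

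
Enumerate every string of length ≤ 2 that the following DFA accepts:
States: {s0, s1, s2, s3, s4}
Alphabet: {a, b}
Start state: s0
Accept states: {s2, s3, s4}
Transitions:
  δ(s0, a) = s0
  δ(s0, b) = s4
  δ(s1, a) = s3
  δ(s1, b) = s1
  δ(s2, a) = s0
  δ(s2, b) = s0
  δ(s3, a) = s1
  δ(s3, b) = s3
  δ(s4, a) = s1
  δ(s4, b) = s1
b, ab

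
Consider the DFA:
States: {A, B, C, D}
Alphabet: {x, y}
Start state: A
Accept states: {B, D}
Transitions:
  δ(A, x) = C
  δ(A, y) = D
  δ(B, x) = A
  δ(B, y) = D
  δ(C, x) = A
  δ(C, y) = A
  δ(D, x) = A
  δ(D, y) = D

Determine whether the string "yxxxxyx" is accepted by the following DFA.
Processing string "yxxxxyx":
  A --y--> D
  D --x--> A
  A --x--> C
  C --x--> A
  A --x--> C
  C --y--> A
  A --x--> C
Final state: C
Accept states: {B, D}
No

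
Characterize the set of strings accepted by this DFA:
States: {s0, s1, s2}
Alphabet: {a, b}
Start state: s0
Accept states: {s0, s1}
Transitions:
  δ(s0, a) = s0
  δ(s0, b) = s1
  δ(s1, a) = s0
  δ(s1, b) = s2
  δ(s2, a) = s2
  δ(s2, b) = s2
Testing a few strings:
  'bb' → reject
  'baaa' → accept
  'bbb' → reject
  'aabb' → reject
State roles: s0=last symbol not b (ok); s1=last symbol b (ok); s2=saw bb (dead)
All strings over {a,b} with no two consecutive b's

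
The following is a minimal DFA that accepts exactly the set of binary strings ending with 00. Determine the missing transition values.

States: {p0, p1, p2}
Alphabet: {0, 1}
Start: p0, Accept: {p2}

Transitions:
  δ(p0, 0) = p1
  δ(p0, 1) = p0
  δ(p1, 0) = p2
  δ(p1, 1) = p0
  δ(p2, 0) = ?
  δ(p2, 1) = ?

From the language and accept set, identify what each state tracks — p0: last symbol not 0; p1: one trailing 0; p2: two trailing 0's.
Each missing δ(q, a) is the state matching the new tracked value after reading a.
δ(p2, 0) = p2; δ(p2, 1) = p0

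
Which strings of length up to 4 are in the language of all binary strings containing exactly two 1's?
11, 011, 101, 110, 0011, 0101, 0110, 1001, 1010, 1100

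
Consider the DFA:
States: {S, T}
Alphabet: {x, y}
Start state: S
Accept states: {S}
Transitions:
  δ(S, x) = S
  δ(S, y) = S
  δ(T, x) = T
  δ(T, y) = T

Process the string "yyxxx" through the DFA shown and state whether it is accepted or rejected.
Processing string "yyxxx":
  S --y--> S
  S --y--> S
  S --x--> S
  S --x--> S
  S --x--> S
Final state: S
Accept states: {S}
Yes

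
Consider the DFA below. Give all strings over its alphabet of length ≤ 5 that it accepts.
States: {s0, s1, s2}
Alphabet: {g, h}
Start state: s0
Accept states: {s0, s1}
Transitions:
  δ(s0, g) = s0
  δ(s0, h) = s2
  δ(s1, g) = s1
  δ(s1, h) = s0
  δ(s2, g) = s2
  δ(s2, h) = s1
ε, g, gg, hh, ggg, ghh, hgh, hhg, hhh, gggg, gghh, ghgh, ghhg, ghhh, hggh, hghg, hghh, hhgg, hhgh, hhhg, ggggg, ggghh, gghgh, gghhg, gghhh, ghggh, ghghg, ghghh, ghhgg, ghhgh, ghhhg, hgggh, hgghg, hgghh, hghgg, hghgh, hghhg, hhggg, hhggh, hhghg, hhhgg, hhhhh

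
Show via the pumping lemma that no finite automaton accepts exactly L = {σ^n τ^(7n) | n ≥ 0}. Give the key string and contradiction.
Assume L is regular with pumping length p. Idea: pumping the σ-block breaks the 1:7 ratio.
Choose s = σ^p τ^(7p) (length 8p ≥ p). By the pumping lemma, s = xyz with |xy| ≤ p, |y| > 0, so y = σ^k with k ≥ 1. Then xy²z = σ^(p+k) τ^(7p). For this to be in L we would need 7p = 7(p+k), i.e. 7k = 0, contradicting k ≥ 1. So xy²z ∉ L.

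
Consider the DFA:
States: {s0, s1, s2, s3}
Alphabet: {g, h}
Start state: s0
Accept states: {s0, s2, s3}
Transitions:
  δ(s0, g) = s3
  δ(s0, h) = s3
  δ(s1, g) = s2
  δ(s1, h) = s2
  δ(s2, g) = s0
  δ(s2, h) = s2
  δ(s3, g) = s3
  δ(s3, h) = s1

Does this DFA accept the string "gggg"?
Processing string "gggg":
  s0 --g--> s3
  s3 --g--> s3
  s3 --g--> s3
  s3 --g--> s3
Final state: s3
Accept states: {s0, s2, s3}
Yes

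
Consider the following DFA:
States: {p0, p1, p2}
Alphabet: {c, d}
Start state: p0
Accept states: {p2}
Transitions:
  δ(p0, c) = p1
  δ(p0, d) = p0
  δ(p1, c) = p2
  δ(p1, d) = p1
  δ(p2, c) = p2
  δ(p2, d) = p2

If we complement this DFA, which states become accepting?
Complement accept states = All states \ Original accept states
= {p0, p1, p2} \ {p2}
{p0, p1}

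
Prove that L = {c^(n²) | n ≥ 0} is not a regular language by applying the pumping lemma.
Assume L is regular with pumping length p. Idea: pumping adds a fixed amount, but gaps between consecutive squares grow.
Choose s = c^(p²) (length p² ≥ p). By the pumping lemma, s = xyz with |xy| ≤ p, |y| > 0, so |y| = k with 1 ≤ k ≤ p. Then |xy²z| = p²+k. Since p² < p²+k ≤ p²+p < (p+1)², the length p²+k lies strictly between consecutive squares, so it is not a perfect square and xy²z ∉ L.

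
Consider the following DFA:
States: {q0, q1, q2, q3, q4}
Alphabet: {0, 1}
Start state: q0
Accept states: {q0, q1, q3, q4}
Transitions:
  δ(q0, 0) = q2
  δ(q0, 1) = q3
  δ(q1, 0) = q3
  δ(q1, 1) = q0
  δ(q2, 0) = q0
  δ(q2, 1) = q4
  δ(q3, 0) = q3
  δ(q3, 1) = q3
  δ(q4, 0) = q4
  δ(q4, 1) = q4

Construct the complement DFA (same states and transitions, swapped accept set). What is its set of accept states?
Complement accept states = All states \ Original accept states
= {q0, q1, q2, q3, q4} \ {q0, q1, q3, q4}
{q2}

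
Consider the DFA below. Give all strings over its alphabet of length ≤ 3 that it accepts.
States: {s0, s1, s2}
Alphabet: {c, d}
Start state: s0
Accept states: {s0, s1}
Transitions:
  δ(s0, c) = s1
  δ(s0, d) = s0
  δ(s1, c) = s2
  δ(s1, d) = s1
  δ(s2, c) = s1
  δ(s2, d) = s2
ε, c, d, cd, dc, dd, ccc, cdd, dcd, ddc, ddd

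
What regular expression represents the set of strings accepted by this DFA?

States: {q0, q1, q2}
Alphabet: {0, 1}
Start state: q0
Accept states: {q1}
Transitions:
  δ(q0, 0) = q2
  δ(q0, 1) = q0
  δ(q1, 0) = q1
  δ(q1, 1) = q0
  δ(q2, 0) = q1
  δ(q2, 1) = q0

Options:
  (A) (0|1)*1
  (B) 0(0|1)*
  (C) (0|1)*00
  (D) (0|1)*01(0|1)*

Check each option against the DFA on short strings; one disagreement eliminates an option:
  (A) (0|1)*1: on '1' the DFA goes q0 → q0 and rejects (q0 ∉ Accept), but the regex matches it → eliminate
  (B) 0(0|1)*: on '0' the DFA goes q0 → q2 and rejects (q2 ∉ Accept), but the regex matches it → eliminate
  (C) (0|1)*00: agrees with the DFA on every string of length ≤ 6
  (D) (0|1)*01(0|1)*: on '00' the DFA goes q0 → q2 → q1 and accepts (q1 ∈ Accept), but the regex does not match it → eliminate
Only (C) is consistent with the DFA.
(C) (0|1)*00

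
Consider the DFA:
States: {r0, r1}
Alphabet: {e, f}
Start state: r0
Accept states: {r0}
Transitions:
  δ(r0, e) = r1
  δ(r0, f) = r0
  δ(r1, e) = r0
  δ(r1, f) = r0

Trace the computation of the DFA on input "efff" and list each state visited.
read 'e': r0 → r1
  read 'f': r1 → r0
  read 'f': r0 → r0
  read 'f': r0 → r0
r0 -> r1 -> r0 -> r0 -> r0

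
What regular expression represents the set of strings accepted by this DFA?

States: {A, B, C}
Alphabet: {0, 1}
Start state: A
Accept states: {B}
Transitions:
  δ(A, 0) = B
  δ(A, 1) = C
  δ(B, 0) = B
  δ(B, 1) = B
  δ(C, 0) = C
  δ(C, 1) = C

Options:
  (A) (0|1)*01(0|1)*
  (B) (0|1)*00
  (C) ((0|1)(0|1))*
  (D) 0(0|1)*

Check each option against the DFA on short strings; one disagreement eliminates an option:
  (A) (0|1)*01(0|1)*: on '0' the DFA goes A → B and accepts (B ∈ Accept), but the regex does not match it → eliminate
  (B) (0|1)*00: on '0' the DFA goes A → B and accepts (B ∈ Accept), but the regex does not match it → eliminate
  (C) ((0|1)(0|1))*: on ε the DFA stays in A and rejects (A ∉ Accept), but the regex matches it → eliminate
  (D) 0(0|1)*: agrees with the DFA on every string of length ≤ 6
Only (D) is consistent with the DFA.
(D) 0(0|1)*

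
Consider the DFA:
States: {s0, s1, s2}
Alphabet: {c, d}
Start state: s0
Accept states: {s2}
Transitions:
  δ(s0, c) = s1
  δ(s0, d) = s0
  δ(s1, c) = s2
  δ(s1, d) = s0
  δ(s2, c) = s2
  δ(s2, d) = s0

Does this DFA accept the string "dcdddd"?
Processing string "dcdddd":
  s0 --d--> s0
  s0 --c--> s1
  s1 --d--> s0
  s0 --d--> s0
  s0 --d--> s0
  s0 --d--> s0
Final state: s0
Accept states: {s2}
No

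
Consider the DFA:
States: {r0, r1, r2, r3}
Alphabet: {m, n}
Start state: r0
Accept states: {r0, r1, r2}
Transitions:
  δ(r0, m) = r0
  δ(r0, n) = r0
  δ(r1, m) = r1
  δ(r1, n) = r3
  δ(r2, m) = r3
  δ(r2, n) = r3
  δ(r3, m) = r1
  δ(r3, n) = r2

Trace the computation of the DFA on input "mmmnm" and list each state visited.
read 'm': r0 → r0
  read 'm': r0 → r0
  read 'm': r0 → r0
  read 'n': r0 → r0
  read 'm': r0 → r0
r0 -> r0 -> r0 -> r0 -> r0 -> r0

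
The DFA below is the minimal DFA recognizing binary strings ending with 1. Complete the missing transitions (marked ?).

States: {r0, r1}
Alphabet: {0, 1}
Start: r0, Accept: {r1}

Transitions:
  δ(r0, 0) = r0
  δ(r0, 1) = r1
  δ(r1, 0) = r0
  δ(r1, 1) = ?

From the language and accept set, identify what each state tracks — r0: last symbol not 1; r1: last symbol is 1.
Each missing δ(q, a) is the state matching the new tracked value after reading a.
δ(r1, 1) = r1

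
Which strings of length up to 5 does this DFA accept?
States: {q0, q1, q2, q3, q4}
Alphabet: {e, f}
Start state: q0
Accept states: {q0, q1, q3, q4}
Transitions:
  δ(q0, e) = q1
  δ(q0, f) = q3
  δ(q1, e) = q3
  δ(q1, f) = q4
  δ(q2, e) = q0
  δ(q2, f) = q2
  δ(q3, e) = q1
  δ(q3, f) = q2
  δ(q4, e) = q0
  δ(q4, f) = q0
ε, e, f, ee, ef, fe, eee, efe, eff, fee, fef, ffe, eeee, eeef, eefe, efee, efef, effe, efff, feee, fefe, feff, ffee, ffef, fffe, eeeee, eeefe, eeeff, eefee, eefef, eeffe, efeee, efeef, efefe, effee, effef, efffe, feeee, feeef, feefe, fefee, fefef, feffe, fefff, ffeee, ffeef, ffefe, fffee, fffef, ffffe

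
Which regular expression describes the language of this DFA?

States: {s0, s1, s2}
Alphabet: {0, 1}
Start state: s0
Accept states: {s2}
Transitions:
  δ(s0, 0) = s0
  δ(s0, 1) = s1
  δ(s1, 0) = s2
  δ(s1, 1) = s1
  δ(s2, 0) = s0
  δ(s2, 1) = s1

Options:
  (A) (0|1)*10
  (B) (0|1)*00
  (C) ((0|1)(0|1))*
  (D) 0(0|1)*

Check each option against the DFA on short strings; one disagreement eliminates an option:
  (A) (0|1)*10: agrees with the DFA on every string of length ≤ 6
  (B) (0|1)*00: on '00' the DFA goes s0 → s0 → s0 and rejects (s0 ∉ Accept), but the regex matches it → eliminate
  (C) ((0|1)(0|1))*: on ε the DFA stays in s0 and rejects (s0 ∉ Accept), but the regex matches it → eliminate
  (D) 0(0|1)*: on '0' the DFA goes s0 → s0 and rejects (s0 ∉ Accept), but the regex matches it → eliminate
Only (A) is consistent with the DFA.
(A) (0|1)*10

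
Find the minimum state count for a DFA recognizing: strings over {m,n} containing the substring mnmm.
By Myhill–Nerode, count the distinguishable equivalence classes: 5 classes — one per longest suffix of the input that is a prefix of 'mnmm' (lengths 0 through 3), plus an absorbing 'already seen mnmm' class.
5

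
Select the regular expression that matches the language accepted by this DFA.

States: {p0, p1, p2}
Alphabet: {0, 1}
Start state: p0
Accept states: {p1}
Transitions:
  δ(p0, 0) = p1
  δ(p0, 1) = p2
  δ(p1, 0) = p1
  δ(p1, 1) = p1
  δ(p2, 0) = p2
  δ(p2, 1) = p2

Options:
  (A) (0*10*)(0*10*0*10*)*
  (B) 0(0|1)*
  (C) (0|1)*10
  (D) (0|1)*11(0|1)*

Check each option against the DFA on short strings; one disagreement eliminates an option:
  (A) (0*10*)(0*10*0*10*)*: on '0' the DFA goes p0 → p1 and accepts (p1 ∈ Accept), but the regex does not match it → eliminate
  (B) 0(0|1)*: agrees with the DFA on every string of length ≤ 6
  (C) (0|1)*10: on '0' the DFA goes p0 → p1 and accepts (p1 ∈ Accept), but the regex does not match it → eliminate
  (D) (0|1)*11(0|1)*: on '0' the DFA goes p0 → p1 and accepts (p1 ∈ Accept), but the regex does not match it → eliminate
Only (B) is consistent with the DFA.
(B) 0(0|1)*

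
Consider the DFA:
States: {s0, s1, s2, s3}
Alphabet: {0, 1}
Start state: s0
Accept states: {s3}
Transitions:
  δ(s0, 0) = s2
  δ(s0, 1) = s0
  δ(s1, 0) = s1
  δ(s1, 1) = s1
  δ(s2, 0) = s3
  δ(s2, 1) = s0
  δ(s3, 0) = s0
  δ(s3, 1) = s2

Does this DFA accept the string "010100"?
Processing string "010100":
  s0 --0--> s2
  s2 --1--> s0
  s0 --0--> s2
  s2 --1--> s0
  s0 --0--> s2
  s2 --0--> s3
Final state: s3
Accept states: {s3}
Yes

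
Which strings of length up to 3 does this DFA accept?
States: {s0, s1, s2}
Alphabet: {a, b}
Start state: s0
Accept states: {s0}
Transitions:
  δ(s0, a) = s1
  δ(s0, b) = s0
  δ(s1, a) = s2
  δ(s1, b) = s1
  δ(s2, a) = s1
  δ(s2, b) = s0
ε, b, bb, aab, bbb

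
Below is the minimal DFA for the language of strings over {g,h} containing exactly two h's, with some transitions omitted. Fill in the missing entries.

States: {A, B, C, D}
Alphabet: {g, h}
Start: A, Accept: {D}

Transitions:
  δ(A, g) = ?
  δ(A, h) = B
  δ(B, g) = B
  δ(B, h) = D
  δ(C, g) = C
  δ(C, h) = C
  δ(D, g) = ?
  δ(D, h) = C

From the language and accept set, identify what each state tracks — A: zero h's; B: one h; C: ≥ three h's (dead); D: two h's.
Each missing δ(q, a) is the state matching the new tracked value after reading a.
δ(A, g) = A; δ(D, g) = D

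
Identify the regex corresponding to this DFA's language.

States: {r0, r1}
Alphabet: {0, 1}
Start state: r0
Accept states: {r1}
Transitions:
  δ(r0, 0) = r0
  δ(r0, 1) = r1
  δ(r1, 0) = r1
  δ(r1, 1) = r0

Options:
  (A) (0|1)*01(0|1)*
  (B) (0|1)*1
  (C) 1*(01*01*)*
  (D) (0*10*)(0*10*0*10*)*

Check each option against the DFA on short strings; one disagreement eliminates an option:
  (A) (0|1)*01(0|1)*: on '1' the DFA goes r0 → r1 and accepts (r1 ∈ Accept), but the regex does not match it → eliminate
  (B) (0|1)*1: on '10' the DFA goes r0 → r1 → r1 and accepts (r1 ∈ Accept), but the regex does not match it → eliminate
  (C) 1*(01*01*)*: on ε the DFA stays in r0 and rejects (r0 ∉ Accept), but the regex matches it → eliminate
  (D) (0*10*)(0*10*0*10*)*: agrees with the DFA on every string of length ≤ 6
Only (D) is consistent with the DFA.
(D) (0*10*)(0*10*0*10*)*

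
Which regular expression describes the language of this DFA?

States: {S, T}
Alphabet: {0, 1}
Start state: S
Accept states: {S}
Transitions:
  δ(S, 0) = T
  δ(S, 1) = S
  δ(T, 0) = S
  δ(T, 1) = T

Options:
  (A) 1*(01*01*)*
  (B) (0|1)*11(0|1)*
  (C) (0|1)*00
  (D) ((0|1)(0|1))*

Check each option against the DFA on short strings; one disagreement eliminates an option:
  (A) 1*(01*01*)*: agrees with the DFA on every string of length ≤ 6
  (B) (0|1)*11(0|1)*: on ε the DFA stays in S and accepts (S ∈ Accept), but the regex does not match it → eliminate
  (C) (0|1)*00: on ε the DFA stays in S and accepts (S ∈ Accept), but the regex does not match it → eliminate
  (D) ((0|1)(0|1))*: on '1' the DFA goes S → S and accepts (S ∈ Accept), but the regex does not match it → eliminate
Only (A) is consistent with the DFA.
(A) 1*(01*01*)*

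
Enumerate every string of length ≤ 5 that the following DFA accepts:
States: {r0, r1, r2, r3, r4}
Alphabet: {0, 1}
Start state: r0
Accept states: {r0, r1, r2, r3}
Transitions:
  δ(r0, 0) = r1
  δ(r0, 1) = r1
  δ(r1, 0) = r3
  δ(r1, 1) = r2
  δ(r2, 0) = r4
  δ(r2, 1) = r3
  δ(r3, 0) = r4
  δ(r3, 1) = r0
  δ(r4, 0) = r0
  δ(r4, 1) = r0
ε, 0, 1, 00, 01, 10, 11, 001, 011, 101, 111, 0000, 0001, 0010, 0011, 0100, 0101, 0111, 1000, 1001, 1010, 1011, 1100, 1101, 1111, 00000, 00001, 00010, 00011, 00100, 00101, 00110, 00111, 01000, 01001, 01010, 01011, 01100, 01101, 01110, 01111, 10000, 10001, 10010, 10011, 10100, 10101, 10110, 10111, 11000, 11001, 11010, 11011, 11100, 11101, 11110, 11111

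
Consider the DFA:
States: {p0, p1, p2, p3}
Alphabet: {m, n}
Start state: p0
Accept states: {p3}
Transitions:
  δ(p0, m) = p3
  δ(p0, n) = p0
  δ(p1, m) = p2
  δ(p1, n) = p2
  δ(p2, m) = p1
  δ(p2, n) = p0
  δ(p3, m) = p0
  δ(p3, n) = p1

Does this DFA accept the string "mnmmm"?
Processing string "mnmmm":
  p0 --m--> p3
  p3 --n--> p1
  p1 --m--> p2
  p2 --m--> p1
  p1 --m--> p2
Final state: p2
Accept states: {p3}
No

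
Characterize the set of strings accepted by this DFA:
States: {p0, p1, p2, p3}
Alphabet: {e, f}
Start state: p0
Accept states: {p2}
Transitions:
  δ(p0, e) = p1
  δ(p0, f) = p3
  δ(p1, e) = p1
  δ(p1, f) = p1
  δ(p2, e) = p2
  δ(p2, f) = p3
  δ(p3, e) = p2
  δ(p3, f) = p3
Testing a few strings:
  'e' → reject
  'eff' → reject
  'ffe' → accept
  'eef' → reject
State roles: p0=no input read; p1=started with e (dead); p2=started with f, last symbol e; p3=started with f, last symbol f
All strings over {e,f} that start with f and end with e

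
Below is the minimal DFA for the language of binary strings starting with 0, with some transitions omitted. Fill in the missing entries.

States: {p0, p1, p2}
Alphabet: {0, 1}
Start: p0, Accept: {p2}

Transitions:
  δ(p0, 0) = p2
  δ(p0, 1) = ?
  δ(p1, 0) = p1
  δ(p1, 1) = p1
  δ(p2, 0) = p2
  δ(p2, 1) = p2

From the language and accept set, identify what each state tracks — p0: no input read; p1: started with 1 (dead); p2: started with 0.
Each missing δ(q, a) is the state matching the new tracked value after reading a.
δ(p0, 1) = p1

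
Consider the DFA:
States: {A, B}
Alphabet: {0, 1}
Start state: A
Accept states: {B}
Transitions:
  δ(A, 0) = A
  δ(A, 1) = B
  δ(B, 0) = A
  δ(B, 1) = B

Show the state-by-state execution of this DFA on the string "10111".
read '1': A → B
  read '0': B → A
  read '1': A → B
  read '1': B → B
  read '1': B → B
A -> B -> A -> B -> B -> B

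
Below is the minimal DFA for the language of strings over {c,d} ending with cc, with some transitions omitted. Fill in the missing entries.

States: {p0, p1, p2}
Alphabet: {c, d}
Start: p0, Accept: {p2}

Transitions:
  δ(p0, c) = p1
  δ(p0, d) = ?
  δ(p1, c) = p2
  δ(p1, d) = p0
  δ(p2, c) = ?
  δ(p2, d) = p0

From the language and accept set, identify what each state tracks — p0: last symbol not c; p1: one trailing c; p2: two trailing c's.
Each missing δ(q, a) is the state matching the new tracked value after reading a.
δ(p0, d) = p0; δ(p2, c) = p2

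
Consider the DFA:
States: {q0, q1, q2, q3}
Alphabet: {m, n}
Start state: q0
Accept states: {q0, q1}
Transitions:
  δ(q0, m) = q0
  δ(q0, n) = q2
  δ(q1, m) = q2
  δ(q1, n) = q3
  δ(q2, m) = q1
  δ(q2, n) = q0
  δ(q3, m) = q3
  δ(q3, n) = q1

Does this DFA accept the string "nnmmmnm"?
Processing string "nnmmmnm":
  q0 --n--> q2
  q2 --n--> q0
  q0 --m--> q0
  q0 --m--> q0
  q0 --m--> q0
  q0 --n--> q2
  q2 --m--> q1
Final state: q1
Accept states: {q0, q1}
Yes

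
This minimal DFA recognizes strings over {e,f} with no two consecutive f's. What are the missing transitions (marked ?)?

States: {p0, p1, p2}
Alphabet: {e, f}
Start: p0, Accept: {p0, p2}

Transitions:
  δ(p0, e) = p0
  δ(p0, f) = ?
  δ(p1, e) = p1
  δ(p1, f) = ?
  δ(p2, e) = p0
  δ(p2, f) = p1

From the language and accept set, identify what each state tracks — p0: last symbol not f (ok); p1: saw ff (dead); p2: last symbol f (ok).
Each missing δ(q, a) is the state matching the new tracked value after reading a.
δ(p0, f) = p2; δ(p1, f) = p1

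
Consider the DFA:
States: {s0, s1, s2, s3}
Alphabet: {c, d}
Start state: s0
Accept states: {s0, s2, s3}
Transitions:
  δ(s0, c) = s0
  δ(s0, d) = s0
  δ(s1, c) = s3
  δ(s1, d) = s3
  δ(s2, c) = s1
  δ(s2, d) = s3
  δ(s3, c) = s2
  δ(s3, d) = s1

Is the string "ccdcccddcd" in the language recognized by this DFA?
Processing string "ccdcccddcd":
  s0 --c--> s0
  s0 --c--> s0
  s0 --d--> s0
  s0 --c--> s0
  s0 --c--> s0
  s0 --c--> s0
  s0 --d--> s0
  s0 --d--> s0
  s0 --c--> s0
  s0 --d--> s0
Final state: s0
Accept states: {s0, s2, s3}
Yes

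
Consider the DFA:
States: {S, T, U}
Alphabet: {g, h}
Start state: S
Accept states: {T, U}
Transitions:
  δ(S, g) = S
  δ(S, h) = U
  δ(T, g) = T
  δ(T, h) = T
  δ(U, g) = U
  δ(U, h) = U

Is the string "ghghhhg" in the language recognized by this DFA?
Processing string "ghghhhg":
  S --g--> S
  S --h--> U
  U --g--> U
  U --h--> U
  U --h--> U
  U --h--> U
  U --g--> U
Final state: U
Accept states: {T, U}
Yes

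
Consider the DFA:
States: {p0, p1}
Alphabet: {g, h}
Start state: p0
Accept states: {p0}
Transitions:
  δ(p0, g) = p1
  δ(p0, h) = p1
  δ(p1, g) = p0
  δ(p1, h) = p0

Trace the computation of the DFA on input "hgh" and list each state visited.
read 'h': p0 → p1
  read 'g': p1 → p0
  read 'h': p0 → p1
p0 -> p1 -> p0 -> p1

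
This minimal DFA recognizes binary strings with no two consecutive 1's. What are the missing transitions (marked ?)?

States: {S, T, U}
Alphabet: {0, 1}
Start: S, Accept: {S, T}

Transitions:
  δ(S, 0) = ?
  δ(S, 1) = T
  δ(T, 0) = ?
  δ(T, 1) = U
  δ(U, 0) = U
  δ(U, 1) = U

From the language and accept set, identify what each state tracks — S: last symbol not 1 (ok); T: last symbol 1 (ok); U: saw 11 (dead).
Each missing δ(q, a) is the state matching the new tracked value after reading a.
δ(S, 0) = S; δ(T, 0) = S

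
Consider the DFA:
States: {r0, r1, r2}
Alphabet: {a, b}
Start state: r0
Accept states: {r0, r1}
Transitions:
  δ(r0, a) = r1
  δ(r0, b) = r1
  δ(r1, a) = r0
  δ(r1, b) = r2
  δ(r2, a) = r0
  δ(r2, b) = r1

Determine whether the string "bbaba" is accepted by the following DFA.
Processing string "bbaba":
  r0 --b--> r1
  r1 --b--> r2
  r2 --a--> r0
  r0 --b--> r1
  r1 --a--> r0
Final state: r0
Accept states: {r0, r1}
Yes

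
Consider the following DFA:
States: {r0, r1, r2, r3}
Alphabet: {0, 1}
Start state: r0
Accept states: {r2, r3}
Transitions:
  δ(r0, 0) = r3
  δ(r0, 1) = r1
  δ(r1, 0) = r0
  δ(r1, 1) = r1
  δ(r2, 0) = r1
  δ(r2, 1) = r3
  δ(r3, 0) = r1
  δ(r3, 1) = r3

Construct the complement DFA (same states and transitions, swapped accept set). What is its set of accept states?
Complement accept states = All states \ Original accept states
= {r0, r1, r2, r3} \ {r2, r3}
{r0, r1}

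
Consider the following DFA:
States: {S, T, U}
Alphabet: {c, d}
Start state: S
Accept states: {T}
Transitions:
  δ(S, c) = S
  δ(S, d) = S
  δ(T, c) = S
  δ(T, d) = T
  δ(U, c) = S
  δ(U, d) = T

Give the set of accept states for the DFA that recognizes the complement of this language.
Complement accept states = All states \ Original accept states
= {S, T, U} \ {T}
{S, U}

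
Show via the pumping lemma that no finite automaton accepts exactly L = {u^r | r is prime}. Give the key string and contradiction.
Assume L is regular with pumping length p. Idea: pumping by a suitable count produces a composite length.
Let q be a prime with q ≥ p and choose s = u^q ∈ L. By the pumping lemma, s = xyz with |xy| ≤ p, |y| = k ≥ 1. Take i = q+1: |xy^(q+1)z| = q + q·k = q(1+k). Since q ≥ 2 and 1+k ≥ 2, q(1+k) is composite, so xy^(q+1)z ∉ L.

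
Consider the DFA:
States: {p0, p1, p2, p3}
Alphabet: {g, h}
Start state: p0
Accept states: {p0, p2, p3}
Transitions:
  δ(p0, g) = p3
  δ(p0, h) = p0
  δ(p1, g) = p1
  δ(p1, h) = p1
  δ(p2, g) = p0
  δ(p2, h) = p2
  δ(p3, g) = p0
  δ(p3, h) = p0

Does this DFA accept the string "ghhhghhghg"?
Processing string "ghhhghhghg":
  p0 --g--> p3
  p3 --h--> p0
  p0 --h--> p0
  p0 --h--> p0
  p0 --g--> p3
  p3 --h--> p0
  p0 --h--> p0
  p0 --g--> p3
  p3 --h--> p0
  p0 --g--> p3
Final state: p3
Accept states: {p0, p2, p3}
Yes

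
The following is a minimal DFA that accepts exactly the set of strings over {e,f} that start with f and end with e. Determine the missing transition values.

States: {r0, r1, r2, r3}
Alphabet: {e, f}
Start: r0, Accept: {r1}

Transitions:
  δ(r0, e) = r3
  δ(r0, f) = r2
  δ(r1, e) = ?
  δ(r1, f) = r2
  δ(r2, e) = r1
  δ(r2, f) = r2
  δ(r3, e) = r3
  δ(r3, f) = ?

From the language and accept set, identify what each state tracks — r0: no input read; r1: started with f, last symbol e; r2: started with f, last symbol f; r3: started with e (dead).
Each missing δ(q, a) is the state matching the new tracked value after reading a.
δ(r1, e) = r1; δ(r3, f) = r3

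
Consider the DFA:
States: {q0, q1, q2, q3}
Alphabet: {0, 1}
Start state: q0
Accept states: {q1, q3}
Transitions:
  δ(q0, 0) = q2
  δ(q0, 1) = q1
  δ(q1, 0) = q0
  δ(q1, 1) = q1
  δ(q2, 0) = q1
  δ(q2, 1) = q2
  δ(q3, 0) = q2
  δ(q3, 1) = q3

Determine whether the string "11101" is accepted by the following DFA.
Processing string "11101":
  q0 --1--> q1
  q1 --1--> q1
  q1 --1--> q1
  q1 --0--> q0
  q0 --1--> q1
Final state: q1
Accept states: {q1, q3}
Yes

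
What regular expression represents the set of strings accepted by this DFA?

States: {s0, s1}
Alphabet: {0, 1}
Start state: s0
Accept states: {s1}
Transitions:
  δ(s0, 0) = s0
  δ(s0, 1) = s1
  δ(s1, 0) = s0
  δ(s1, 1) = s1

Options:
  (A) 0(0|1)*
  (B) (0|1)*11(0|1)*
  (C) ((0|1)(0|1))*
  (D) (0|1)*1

Check each option against the DFA on short strings; one disagreement eliminates an option:
  (A) 0(0|1)*: on '0' the DFA goes s0 → s0 and rejects (s0 ∉ Accept), but the regex matches it → eliminate
  (B) (0|1)*11(0|1)*: on '1' the DFA goes s0 → s1 and accepts (s1 ∈ Accept), but the regex does not match it → eliminate
  (C) ((0|1)(0|1))*: on ε the DFA stays in s0 and rejects (s0 ∉ Accept), but the regex matches it → eliminate
  (D) (0|1)*1: agrees with the DFA on every string of length ≤ 6
Only (D) is consistent with the DFA.
(D) (0|1)*1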